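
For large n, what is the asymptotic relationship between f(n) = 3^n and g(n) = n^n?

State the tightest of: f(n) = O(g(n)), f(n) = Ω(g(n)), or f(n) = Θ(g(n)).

3^n vs n^n: f(n) = O(g(n)) but not Ω(g(n)) — n^n grows strictly faster than 3^n.

Answer: f(n) = O(g(n)) but not Ω(g(n)) — n^n grows strictly faster than 3^n.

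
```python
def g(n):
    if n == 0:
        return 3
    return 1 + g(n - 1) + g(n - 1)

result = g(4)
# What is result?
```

g(n) = 1 + 2·g(n-1), g(0)=3. Closed form: (3+1)·2^4 - 1 = 63.

Answer: 63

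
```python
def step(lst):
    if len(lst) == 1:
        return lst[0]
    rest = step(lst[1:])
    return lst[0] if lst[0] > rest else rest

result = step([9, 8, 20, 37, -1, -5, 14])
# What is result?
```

Recursive max over [9, 8, 20, 37, -1, -5, 14] = 37

Answer: 37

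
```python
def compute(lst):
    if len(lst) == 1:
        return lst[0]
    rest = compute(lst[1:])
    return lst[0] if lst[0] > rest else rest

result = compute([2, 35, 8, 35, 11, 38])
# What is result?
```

Recursive max over [2, 35, 8, 35, 11, 38] = 38

Answer: 38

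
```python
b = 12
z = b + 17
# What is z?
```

Trace:
`b = 12` → b = 12
`z = b + 17` → z = 29
So z = 29

Answer: 29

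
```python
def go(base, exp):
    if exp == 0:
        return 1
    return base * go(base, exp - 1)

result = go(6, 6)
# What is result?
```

go(6, 6) = 6 * 6 * 6 * 6 * 6 * 6 = 46656

Answer: 46656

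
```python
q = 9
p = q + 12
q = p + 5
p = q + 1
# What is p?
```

Trace:
`q = 9` → q = 9
`p = q + 12` → p = 21
`q = p + 5` → q = 26
`p = q + 1` → p = 27
So p = 27

Answer: 27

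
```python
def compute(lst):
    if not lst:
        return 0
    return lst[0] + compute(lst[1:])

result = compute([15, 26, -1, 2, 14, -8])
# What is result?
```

15 + 26 + (-1) + 2 + 14 + (-8) + 0 = 48

Answer: 48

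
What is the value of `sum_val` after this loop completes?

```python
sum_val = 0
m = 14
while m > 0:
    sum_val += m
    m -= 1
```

Sum 14 down to 1
`sum_val` takes the values: 0 → 14 → 27 → 39 → 50 → 60 → 69 → 77 → 84 → 90 → 95 → 99 → 102 → 104 → 105

Answer: 105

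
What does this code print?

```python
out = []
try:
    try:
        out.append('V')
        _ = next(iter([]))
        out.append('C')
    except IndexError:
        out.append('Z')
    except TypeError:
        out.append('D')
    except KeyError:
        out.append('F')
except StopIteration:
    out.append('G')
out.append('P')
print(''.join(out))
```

Execution trace: 'V' (try body) → 'G' (outer except StopIteration) → 'P' (after the try/except). Output: VGP

Answer: VGP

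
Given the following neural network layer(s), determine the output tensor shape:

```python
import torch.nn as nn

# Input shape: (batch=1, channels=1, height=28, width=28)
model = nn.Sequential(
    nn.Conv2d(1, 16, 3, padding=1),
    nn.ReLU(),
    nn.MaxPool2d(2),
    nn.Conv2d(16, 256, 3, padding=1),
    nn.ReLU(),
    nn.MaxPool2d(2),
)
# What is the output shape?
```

Input: (1, 1, 28, 28) -> after first Conv2d: (1, 16, 28, 28) -> after first MaxPool2d: (1, 16, 14, 14) -> after second Conv2d: (1, 256, 14, 14) -> Output: (1, 256, 7, 7)

Answer: (1, 256, 7, 7)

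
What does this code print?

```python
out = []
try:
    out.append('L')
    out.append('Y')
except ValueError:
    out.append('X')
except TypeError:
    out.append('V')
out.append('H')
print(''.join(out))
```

Execution trace: 'L' (try body) → 'Y' (try body, no exception) → 'H' (after the try/except). Output: LYH

Answer: LYH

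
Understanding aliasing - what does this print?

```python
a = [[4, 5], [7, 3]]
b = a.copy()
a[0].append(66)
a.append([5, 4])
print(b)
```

Key concept: shallow copy with nested lists.
Step by step:
`a = [[4, 5], [7, 3]]` → a = [[4, 5], [7, 3]]
`b = a.copy()` → b = [[4, 5], [7, 3]]
`a[0].append(66)` → a = [[4, 5, 66], [7, 3]]; b = [[4, 5, 66], [7, 3]]
`a.append([5, 4])` → a = [[4, 5, 66], [7, 3], [5, 4]]
`print(b)` → prints [[4, 5, 66], [7, 3]]

Answer: [[4, 5, 66], [7, 3]]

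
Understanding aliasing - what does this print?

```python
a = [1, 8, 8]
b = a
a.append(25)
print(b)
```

Key concept: basic list aliasing.
Step by step:
`a = [1, 8, 8]` → a = [1, 8, 8]
`b = a` → b = [1, 8, 8] (same object as a)
`a.append(25)` → a = [1, 8, 8, 25] (same object as b); b = [1, 8, 8, 25] (same object as a)
`print(b)` → prints [1, 8, 8, 25]

Answer: [1, 8, 8, 25]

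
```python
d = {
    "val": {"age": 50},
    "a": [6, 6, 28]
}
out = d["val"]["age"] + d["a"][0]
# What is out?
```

Trace:
`d = { ...` → d = {'val': {'age': 50}, 'a': [6, 6, 28]}
`out = d["val"]["age"] + d["a"][0]` → out = 56
So out = 56

Answer: 56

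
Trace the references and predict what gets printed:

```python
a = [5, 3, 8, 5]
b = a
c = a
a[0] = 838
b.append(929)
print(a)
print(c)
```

Key concept: multiple aliases.
Step by step:
`a = [5, 3, 8, 5]` → a = [5, 3, 8, 5]
`b = a` → b = [5, 3, 8, 5] (same object as a)
`c = a` → c = [5, 3, 8, 5] (same object as a, b)
`a[0] = 838` → a = [838, 3, 8, 5] (same object as b, c); b = [838, 3, 8, 5] (same object as a, c); c = [838, 3, 8, 5] (same object as a, b)
`b.append(929)` → a = [838, 3, 8, 5, 929] (same object as b, c); b = [838, 3, 8, 5, 929] (same object as a, c); c = [838, 3, 8, 5, 929] (same object as a, b)
`print(a)` → prints [838, 3, 8, 5, 929]
`print(c)` → prints [838, 3, 8, 5, 929]

Answer:
[838, 3, 8, 5, 929]
[838, 3, 8, 5, 929]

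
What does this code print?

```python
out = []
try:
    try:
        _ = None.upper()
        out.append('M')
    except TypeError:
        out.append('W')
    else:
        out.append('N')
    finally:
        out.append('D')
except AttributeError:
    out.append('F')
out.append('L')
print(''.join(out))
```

Execution trace: 'D' (finally) → 'F' (outer except AttributeError) → 'L' (after the try/except). Output: DFL

Answer: DFL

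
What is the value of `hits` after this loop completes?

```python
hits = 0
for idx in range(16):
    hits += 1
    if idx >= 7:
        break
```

Loop breaks when idx reaches 7, hits is 8
`hits` takes the values: 0 → 1 → 2 → 3 → 4 → 5 → 6 → 7 → 8

Answer: 8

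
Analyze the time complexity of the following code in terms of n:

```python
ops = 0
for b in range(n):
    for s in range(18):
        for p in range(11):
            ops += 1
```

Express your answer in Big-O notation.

Each loop level contributes: n × 1 × 1. Multiplying the contributions gives O(n).

Answer: O(n)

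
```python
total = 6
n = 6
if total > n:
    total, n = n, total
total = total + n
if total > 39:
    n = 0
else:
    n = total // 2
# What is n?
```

Trace:
`total = 6` → total = 6
`n = 6` → n = 6
`if total > n: ...` → total > n is False → no variable changes
`total = total + n` → total = 12
`if total > 39: ...` → total > 39 is False, take else branch → no variable changes
So n = 6

Answer: 6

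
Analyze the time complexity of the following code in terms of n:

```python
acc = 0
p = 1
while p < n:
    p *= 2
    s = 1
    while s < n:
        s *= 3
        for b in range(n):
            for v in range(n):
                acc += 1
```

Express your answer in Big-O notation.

Each loop level contributes: log n × log n × n × n. Multiplying the contributions gives O(n^2 log² n).

Answer: O(n^2 log² n)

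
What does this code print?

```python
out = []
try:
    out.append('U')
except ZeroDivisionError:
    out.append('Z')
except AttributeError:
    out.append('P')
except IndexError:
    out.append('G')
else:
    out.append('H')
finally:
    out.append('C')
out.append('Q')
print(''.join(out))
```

Execution trace: 'U' (try body, no exception) → 'H' (else) → 'C' (finally) → 'Q' (after the try/except). Output: UHCQ

Answer: UHCQ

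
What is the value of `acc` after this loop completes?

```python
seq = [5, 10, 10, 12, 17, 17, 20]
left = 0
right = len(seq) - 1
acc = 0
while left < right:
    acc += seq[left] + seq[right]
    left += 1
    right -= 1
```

Sum of pairs from ends
`acc` takes the values: 0 → 25 → 52 → 79

Answer: 79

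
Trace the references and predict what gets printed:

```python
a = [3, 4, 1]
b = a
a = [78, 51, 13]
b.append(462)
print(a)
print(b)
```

Key concept: rebinding vs mutation: a is rebound to a new list, b still points at the original.
Step by step:
`a = [3, 4, 1]` → a = [3, 4, 1]
`b = a` → b = [3, 4, 1] (same object as a)
`a = [78, 51, 13]` → a = [78, 51, 13]
`b.append(462)` → b = [3, 4, 1, 462]
`print(a)` → prints [78, 51, 13]
`print(b)` → prints [3, 4, 1, 462]

Answer:
[78, 51, 13]
[3, 4, 1, 462]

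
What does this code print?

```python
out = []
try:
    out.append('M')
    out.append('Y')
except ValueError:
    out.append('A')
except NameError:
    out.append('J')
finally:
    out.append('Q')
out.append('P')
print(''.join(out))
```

Execution trace: 'M' (try body) → 'Y' (try body, no exception) → 'Q' (finally) → 'P' (after the try/except). Output: MYQP

Answer: MYQP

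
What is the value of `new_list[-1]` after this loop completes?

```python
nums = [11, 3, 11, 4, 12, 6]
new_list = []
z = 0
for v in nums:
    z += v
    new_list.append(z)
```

Cumulative sum ends at 47
`new_list` takes the values: [] → [11] → [11, 14] → [11, 14, 25] → [11, 14, 25, 29] → [11, 14, 25, 29, 41] → [11, 14, 25, 29, 41, 47]
So `new_list[-1]` = 47

Answer: 47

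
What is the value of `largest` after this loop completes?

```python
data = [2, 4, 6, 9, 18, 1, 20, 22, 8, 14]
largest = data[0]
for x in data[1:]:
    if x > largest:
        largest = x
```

Maximum of [2, 4, 6, 9, 18, 1, 20, 22, 8, 14]
`largest` takes the values: 2 → 4 → 6 → 9 → 18 → 20 → 22

Answer: 22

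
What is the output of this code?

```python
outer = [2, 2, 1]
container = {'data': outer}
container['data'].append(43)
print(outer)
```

Key concept: dict holds reference to list.
Step by step:
`outer = [2, 2, 1]` → outer = [2, 2, 1]
`container = {'data': outer}` → container = {'data': [2, 2, 1]}
`container['data'].append(43)` → outer = [2, 2, 1, 43]; container = {'data': [2, 2, 1, 43]}
`print(outer)` → prints [2, 2, 1, 43]

Answer: [2, 2, 1, 43]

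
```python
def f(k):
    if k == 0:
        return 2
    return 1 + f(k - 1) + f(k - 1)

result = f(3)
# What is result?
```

f(k) = 1 + 2·f(k-1), f(0)=2. Closed form: (2+1)·2^3 - 1 = 23.

Answer: 23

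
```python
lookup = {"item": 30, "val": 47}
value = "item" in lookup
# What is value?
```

Trace:
`lookup = {"item": 30, "val": 47}` → lookup = {'item': 30, 'val': 47}
`value = "item" in lookup` → value = True
So value = True

Answer: True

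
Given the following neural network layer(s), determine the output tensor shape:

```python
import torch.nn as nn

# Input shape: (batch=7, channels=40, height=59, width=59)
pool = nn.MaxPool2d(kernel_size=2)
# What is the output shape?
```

Input: (7, 40, 59, 59) -> Output: (7, 40, 29, 29)

Answer: (7, 40, 29, 29)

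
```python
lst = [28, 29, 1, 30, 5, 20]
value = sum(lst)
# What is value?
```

Trace:
`lst = [28, 29, 1, 30, 5, 20]` → lst = [28, 29, 1, 30, 5, 20]
`value = sum(lst)` → value = 113
So value = 113

Answer: 113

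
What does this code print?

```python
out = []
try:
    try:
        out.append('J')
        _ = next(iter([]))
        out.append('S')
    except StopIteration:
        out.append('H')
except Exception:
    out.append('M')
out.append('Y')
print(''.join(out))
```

Execution trace: 'J' (inner try body) → 'H' (inner except StopIteration) → 'Y' (after the try/except). Output: JHY

Answer: JHY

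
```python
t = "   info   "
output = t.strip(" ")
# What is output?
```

Trace:
`t = "   info   "` → t = '   info   '
`output = t.strip(" ")` → output = 'info'
So output = 'info'

Answer: 'info'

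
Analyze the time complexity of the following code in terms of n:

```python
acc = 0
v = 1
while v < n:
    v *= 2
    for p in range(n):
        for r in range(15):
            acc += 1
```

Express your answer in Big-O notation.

Each loop level contributes: log n × n × 1. Multiplying the contributions gives O(n log n).

Answer: O(n log n)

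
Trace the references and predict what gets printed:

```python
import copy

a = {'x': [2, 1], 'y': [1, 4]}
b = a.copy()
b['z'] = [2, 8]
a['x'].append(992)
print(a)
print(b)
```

Key concept: shallow copy of dict with mutable values.
Step by step:
`a = {'x': [2, 1], 'y': [1, 4]}` → a = {'x': [2, 1], 'y': [1, 4]}
`b = a.copy()` → b = {'x': [2, 1], 'y': [1, 4]}
`b['z'] = [2, 8]` → b = {'x': [2, 1], 'y': [1, 4], 'z': [2, 8]}
`a['x'].append(992)` → a = {'x': [2, 1, 992], 'y': [1, 4]}; b = {'x': [2, 1, 992], 'y': [1, 4], 'z': [2, 8]}
`print(a)` → prints {'x': [2, 1, 992], 'y': [1, 4]}
`print(b)` → prints {'x': [2, 1, 992], 'y': [1, 4], 'z': [2, 8]}

Answer:
{'x': [2, 1, 992], 'y': [1, 4]}
{'x': [2, 1, 992], 'y': [1, 4], 'z': [2, 8]}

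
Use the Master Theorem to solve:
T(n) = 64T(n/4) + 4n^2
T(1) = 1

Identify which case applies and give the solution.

a=64, b=4, f(n)=4n^2. log_4(64) = 3. Since c=2 < 3, Case 1 applies: T(n) = Θ(n^log_b(a)) = O(n^3).

Answer: O(n^3) - Case 1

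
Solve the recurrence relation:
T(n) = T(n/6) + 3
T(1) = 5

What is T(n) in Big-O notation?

Each step divides n by 6 and adds 3. After log_6(n) steps we reach T(1)=5. So T(n) = 3·log_6(n) + 5 = O(log n).

Answer: O(log n)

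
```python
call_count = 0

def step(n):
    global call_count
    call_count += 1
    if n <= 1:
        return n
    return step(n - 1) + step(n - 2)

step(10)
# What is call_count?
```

Calls(n) = 1 + Calls(n-1) + Calls(n-2); Calls(0)=Calls(1)=1. For n=10 this gives 177.

Answer: 177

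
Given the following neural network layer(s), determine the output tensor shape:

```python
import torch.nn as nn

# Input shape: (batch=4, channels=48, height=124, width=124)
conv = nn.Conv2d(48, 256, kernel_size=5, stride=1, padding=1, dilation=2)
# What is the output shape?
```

Input: (4, 48, 124, 124) -> Output: (4, 256, 118, 118)

Answer: (4, 256, 118, 118)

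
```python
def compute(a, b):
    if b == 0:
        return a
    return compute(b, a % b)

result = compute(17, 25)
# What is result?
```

compute(17, 25) -> compute(25, 17) -> compute(17, 8) -> compute(8, 1) -> compute(1, 0) -> 1

Answer: 1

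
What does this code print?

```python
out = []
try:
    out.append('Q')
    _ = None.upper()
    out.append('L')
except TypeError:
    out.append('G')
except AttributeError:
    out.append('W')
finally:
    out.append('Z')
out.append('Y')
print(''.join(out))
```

Execution trace: 'Q' (try body) → 'W' (except AttributeError) → 'Z' (finally) → 'Y' (after the try/except). Output: QWZY

Answer: QWZY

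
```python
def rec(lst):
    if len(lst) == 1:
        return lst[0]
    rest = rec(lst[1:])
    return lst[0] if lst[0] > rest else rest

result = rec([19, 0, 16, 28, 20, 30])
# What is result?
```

Recursive max over [19, 0, 16, 28, 20, 30] = 30

Answer: 30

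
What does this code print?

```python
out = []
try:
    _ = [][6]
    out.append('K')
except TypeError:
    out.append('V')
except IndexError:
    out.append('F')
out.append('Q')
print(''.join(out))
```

Execution trace: 'F' (except IndexError) → 'Q' (after the try/except). Output: FQ

Answer: FQ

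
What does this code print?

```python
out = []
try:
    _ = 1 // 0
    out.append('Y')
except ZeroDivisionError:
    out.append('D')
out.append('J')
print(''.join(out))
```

Execution trace: 'D' (except ZeroDivisionError) → 'J' (after the try/except). Output: DJ

Answer: DJ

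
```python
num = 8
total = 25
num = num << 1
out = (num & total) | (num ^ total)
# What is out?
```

Trace:
`num = 8` → num = 8
`total = 25` → total = 25
`num = num << 1` → num = 16
`out = (num & total) | (num ^ total)` → out = 25
So out = 25

Answer: 25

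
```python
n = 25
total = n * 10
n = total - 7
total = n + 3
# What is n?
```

Trace:
`n = 25` → n = 25
`total = n * 10` → total = 250
`n = total - 7` → n = 243
`total = n + 3` → total = 246
So n = 243

Answer: 243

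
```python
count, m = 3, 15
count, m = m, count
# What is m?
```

Trace:
`count, m = 3, 15` → count = 3; m = 15
`count, m = m, count` → count = 15; m = 3
So m = 3

Answer: 3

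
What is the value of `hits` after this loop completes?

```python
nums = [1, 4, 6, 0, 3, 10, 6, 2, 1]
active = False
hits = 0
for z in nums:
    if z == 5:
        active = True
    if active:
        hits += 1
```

Count elements after first 5 in [1, 4, 6, 0, 3, 10, 6, 2, 1]
`hits` takes the values: 0

Answer: 0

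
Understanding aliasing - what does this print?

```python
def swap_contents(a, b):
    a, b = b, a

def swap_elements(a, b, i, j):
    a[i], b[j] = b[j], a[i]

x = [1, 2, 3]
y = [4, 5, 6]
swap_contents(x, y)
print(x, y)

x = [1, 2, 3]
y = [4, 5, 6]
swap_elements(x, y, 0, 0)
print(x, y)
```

Key concept: parameter rebinding vs mutation.
Step by step:
`x = [1, 2, 3]` → x = [1, 2, 3]
`y = [4, 5, 6]` → y = [4, 5, 6]
`swap_contents(x, y)` → no visible change to tracked variables
`print(x, y)` → prints [1, 2, 3] [4, 5, 6]
`x = [1, 2, 3]` → x = [1, 2, 3]
`y = [4, 5, 6]` → y = [4, 5, 6]
`swap_elements(x, y, 0, 0)` → x = [4, 2, 3]; y = [1, 5, 6]
`print(x, y)` → prints [4, 2, 3] [1, 5, 6]

Answer:
[1, 2, 3] [4, 5, 6]
[4, 2, 3] [1, 5, 6]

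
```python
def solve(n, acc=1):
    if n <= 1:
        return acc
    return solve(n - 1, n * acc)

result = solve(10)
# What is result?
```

Accumulator trace (n, acc): (10, 1) -> (9, 10) -> (8, 90) -> (7, 720) -> (6, 5040) -> (5, 30240) -> (4, 151200) -> (3, 604800) -> (2, 1814400) -> (1, 3628800) -> return 3628800

Answer: 3628800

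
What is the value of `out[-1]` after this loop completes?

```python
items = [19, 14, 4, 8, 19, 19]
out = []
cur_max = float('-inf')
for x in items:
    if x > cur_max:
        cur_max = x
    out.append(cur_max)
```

Running max ends at 19
`out` takes the values: [] → [19] → [19, 19] → [19, 19, 19] → [19, 19, 19, 19] → [19, 19, 19, 19, 19] → [19, 19, 19, 19, 19, 19]
So `out[-1]` = 19

Answer: 19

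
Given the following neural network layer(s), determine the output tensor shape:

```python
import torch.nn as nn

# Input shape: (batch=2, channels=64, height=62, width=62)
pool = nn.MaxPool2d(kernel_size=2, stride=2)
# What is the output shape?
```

Input: (2, 64, 62, 62) -> Output: (2, 64, 31, 31)

Answer: (2, 64, 31, 31)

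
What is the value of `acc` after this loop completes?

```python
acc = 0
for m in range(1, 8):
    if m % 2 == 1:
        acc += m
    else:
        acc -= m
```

Add odd, subtract even
`acc` takes the values: 0 → 1 → -1 → 2 → -2 → 3 → -3 → 4

Answer: 4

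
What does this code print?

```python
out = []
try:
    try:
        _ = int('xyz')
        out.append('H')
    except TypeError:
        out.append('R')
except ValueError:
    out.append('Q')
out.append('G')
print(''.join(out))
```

Execution trace: 'Q' (outer except ValueError) → 'G' (after the try/except). Output: QG

Answer: QG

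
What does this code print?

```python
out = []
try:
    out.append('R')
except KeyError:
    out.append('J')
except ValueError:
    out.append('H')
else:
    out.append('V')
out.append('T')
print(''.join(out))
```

Execution trace: 'R' (try body, no exception) → 'V' (else) → 'T' (after the try/except). Output: RVT

Answer: RVT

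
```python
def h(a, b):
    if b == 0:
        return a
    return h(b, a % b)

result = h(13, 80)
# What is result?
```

h(13, 80) -> h(80, 13) -> h(13, 2) -> h(2, 1) -> h(1, 0) -> 1

Answer: 1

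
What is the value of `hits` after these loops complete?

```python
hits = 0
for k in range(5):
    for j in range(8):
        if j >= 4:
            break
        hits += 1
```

Inner breaks at 4, outer runs 5 times
`hits` takes the values: 0 → 1 → 2 → 3 → 4 → 5 → 6 → 7 → 8 → 9 → 10 → 11 → 12 → 13 → 14 → 15 → 16 → 17 → 18 → 19 → 20

Answer: 20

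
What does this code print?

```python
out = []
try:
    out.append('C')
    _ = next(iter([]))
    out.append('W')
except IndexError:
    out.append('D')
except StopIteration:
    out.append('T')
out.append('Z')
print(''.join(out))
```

Execution trace: 'C' (try body) → 'T' (except StopIteration) → 'Z' (after the try/except). Output: CTZ

Answer: CTZ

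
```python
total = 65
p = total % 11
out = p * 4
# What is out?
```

Trace:
`total = 65` → total = 65
`p = total % 11` → p = 10
`out = p * 4` → out = 40
So out = 40

Answer: 40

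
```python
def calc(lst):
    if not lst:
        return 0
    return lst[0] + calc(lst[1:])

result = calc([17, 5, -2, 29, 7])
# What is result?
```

17 + 5 + (-2) + 29 + 7 + 0 = 56

Answer: 56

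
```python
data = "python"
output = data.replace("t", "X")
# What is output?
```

Trace:
`data = "python"` → data = 'python'
`output = data.replace("t", "X")` → output = 'pyXhon'
So output = 'pyXhon'

Answer: 'pyXhon'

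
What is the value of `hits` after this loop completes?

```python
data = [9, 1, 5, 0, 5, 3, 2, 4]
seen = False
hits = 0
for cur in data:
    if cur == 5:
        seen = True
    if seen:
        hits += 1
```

Count elements after first 5 in [9, 1, 5, 0, 5, 3, 2, 4]
`hits` takes the values: 0 → 1 → 2 → 3 → 4 → 5 → 6

Answer: 6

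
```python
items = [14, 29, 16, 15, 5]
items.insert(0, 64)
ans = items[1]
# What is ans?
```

Trace:
`items = [14, 29, 16, 15, 5]` → items = [14, 29, 16, 15, 5]
`items.insert(0, 64)` → items = [64, 14, 29, 16, 15, 5]
`ans = items[1]` → ans = 14
So ans = 14

Answer: 14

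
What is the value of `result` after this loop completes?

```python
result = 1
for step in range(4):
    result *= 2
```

2^4 = 16
`result` takes the values: 1 → 2 → 4 → 8 → 16

Answer: 16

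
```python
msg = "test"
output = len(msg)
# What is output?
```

Trace:
`msg = "test"` → msg = 'test'
`output = len(msg)` → output = 4
So output = 4

Answer: 4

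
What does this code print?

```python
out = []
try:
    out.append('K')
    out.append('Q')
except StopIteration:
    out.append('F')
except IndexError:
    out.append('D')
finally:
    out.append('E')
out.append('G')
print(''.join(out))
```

Execution trace: 'K' (try body) → 'Q' (try body, no exception) → 'E' (finally) → 'G' (after the try/except). Output: KQEG

Answer: KQEG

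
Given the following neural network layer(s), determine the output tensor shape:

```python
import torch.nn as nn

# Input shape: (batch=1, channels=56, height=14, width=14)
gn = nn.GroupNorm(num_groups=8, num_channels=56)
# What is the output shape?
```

Input: (1, 56, 14, 14) -> Output: (1, 56, 14, 14)

Answer: (1, 56, 14, 14)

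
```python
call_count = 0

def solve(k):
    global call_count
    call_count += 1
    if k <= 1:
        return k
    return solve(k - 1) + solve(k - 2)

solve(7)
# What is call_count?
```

Calls(k) = 1 + Calls(k-1) + Calls(k-2); Calls(0)=Calls(1)=1. For k=7 this gives 41.

Answer: 41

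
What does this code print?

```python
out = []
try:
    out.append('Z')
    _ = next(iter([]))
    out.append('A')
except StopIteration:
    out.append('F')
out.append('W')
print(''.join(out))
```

Execution trace: 'Z' (try body) → 'F' (except StopIteration) → 'W' (after the try/except). Output: ZFW

Answer: ZFW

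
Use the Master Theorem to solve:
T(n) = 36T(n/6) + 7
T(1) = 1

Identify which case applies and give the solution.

a=36, b=6, f(n)=7. log_6(36) = 2. Since c=0 < 2, Case 1 applies: T(n) = Θ(n^log_b(a)) = O(n^2).

Answer: O(n^2) - Case 1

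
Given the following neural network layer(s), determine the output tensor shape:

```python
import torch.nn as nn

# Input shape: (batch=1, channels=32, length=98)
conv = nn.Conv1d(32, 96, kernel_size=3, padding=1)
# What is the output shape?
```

Input: (1, 32, 98) -> Output: (1, 96, 98)

Answer: (1, 96, 98)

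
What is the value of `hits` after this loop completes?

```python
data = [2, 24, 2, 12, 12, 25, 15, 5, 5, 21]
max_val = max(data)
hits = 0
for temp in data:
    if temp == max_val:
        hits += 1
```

Count of max value 25 in [2, 24, 2, 12, 12, 25, 15, 5, 5, 21]
`hits` takes the values: 0 → 1

Answer: 1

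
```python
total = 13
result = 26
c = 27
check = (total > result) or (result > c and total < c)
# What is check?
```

Trace:
`total = 13` → total = 13
`result = 26` → result = 26
`c = 27` → c = 27
`check = (total > result) or (result > c and total < c)` → check = False
So check = False

Answer: False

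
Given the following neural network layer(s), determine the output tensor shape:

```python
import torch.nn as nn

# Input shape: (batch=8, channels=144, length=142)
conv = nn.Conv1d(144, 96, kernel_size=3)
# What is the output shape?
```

Input: (8, 144, 142) -> Output: (8, 96, 140)

Answer: (8, 96, 140)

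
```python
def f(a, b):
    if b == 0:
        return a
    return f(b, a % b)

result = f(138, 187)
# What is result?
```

f(138, 187) -> f(187, 138) -> f(138, 49) -> f(49, 40) -> f(40, 9) -> f(9, 4) -> f(4, 1) -> f(1, 0) -> 1

Answer: 1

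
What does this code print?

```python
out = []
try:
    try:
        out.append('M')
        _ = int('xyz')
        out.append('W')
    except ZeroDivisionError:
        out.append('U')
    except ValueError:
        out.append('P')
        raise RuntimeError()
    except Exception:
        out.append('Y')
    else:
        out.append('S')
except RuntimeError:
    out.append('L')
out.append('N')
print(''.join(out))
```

Execution trace: 'M' (inner try body) → 'P' (inner except ValueError) → 'L' (outer except RuntimeError) → 'N' (after the try/except). Output: MPLN

Answer: MPLN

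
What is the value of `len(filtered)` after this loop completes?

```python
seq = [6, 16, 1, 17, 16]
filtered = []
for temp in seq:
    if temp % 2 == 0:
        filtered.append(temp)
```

Count even numbers in [6, 16, 1, 17, 16]
`filtered` takes the values: [] → [6] → [6, 16] → [6, 16, 16]
So `len(filtered)` = 3

Answer: 3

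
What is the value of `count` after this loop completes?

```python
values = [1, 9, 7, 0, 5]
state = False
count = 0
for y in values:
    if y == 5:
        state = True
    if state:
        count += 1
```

Count elements after first 5 in [1, 9, 7, 0, 5]
`count` takes the values: 0 → 1

Answer: 1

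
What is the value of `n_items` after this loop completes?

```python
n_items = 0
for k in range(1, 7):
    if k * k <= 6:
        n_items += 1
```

Count numbers where k² ≤ 6
`n_items` takes the values: 0 → 1 → 2

Answer: 2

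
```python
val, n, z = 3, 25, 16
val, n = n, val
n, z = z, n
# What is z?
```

Trace:
`val, n, z = 3, 25, 16` → val = 3; n = 25; z = 16
`val, n = n, val` → val = 25; n = 3
`n, z = z, n` → n = 16; z = 3
So z = 3

Answer: 3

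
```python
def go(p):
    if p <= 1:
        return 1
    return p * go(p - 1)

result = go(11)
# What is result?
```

go(11) = 11 * 10 * 9 * 8 * 7 * 6 * 5 * 4 * 3 * 2 * 1 = 39916800

Answer: 39916800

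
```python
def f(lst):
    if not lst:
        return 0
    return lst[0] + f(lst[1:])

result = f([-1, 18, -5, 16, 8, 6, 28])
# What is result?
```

(-1) + 18 + (-5) + 16 + 8 + 6 + 28 + 0 = 70

Answer: 70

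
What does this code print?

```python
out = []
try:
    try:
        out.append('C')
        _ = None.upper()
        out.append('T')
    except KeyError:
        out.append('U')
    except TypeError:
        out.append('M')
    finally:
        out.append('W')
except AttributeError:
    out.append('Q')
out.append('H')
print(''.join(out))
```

Execution trace: 'C' (try body) → 'W' (finally) → 'Q' (outer except AttributeError) → 'H' (after the try/except). Output: CWQH

Answer: CWQH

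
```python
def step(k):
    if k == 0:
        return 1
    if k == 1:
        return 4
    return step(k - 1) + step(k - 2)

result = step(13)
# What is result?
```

Build up from base cases: step(0)=1, step(1)=4, step(2)=5, step(3)=9, step(4)=14, step(5)=23, step(6)=37, ..., step(13)=1076

Answer: 1076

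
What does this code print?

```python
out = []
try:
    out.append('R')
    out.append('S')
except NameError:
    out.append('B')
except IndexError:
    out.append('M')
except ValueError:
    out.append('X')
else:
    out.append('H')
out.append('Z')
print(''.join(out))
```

Execution trace: 'R' (try body) → 'S' (try body, no exception) → 'H' (else) → 'Z' (after the try/except). Output: RSHZ

Answer: RSHZ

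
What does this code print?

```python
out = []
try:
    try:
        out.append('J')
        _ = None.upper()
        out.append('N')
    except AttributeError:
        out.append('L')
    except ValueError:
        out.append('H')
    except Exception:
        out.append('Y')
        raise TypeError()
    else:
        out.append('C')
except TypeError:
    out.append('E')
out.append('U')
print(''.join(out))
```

Execution trace: 'J' (inner try body) → 'L' (inner except AttributeError) → 'U' (after the try/except). Output: JLU

Answer: JLU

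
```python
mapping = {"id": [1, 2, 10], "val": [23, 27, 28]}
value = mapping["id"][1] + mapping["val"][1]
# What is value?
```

Trace:
`mapping = {"id": [1, 2, 10], "val": [23, 27, 28]}` → mapping = {'id': [1, 2, 10], 'val': [23, 27, 28]}
`value = mapping["id"][1] + mapping["val"][1]` → value = 29
So value = 29

Answer: 29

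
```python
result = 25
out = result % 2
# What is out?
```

Trace:
`result = 25` → result = 25
`out = result % 2` → out = 1
So out = 1

Answer: 1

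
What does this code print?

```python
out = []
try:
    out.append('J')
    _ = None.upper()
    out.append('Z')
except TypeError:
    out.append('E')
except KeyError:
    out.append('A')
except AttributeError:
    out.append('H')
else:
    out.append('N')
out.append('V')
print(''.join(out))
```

Execution trace: 'J' (try body) → 'H' (except AttributeError) → 'V' (after the try/except). Output: JHV

Answer: JHV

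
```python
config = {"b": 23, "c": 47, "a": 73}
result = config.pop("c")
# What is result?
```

Trace:
`config = {"b": 23, "c": 47, "a": 73}` → config = {'b': 23, 'c': 47, 'a': 73}
`result = config.pop("c")` → config = {'b': 23, 'a': 73}; result = 47
So result = 47

Answer: 47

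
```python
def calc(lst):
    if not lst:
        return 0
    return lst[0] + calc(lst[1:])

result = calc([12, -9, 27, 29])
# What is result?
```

12 + (-9) + 27 + 29 + 0 = 59

Answer: 59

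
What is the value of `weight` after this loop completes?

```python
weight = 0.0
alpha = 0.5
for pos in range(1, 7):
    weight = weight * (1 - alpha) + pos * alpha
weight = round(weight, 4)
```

Moving average with lr=0.5
`weight` takes the values: 0.0 → 0.5 → 1.25 → 2.125 → 3.0625 → 4.03125 → 5.015625 → 5.0156

Answer: 5.0156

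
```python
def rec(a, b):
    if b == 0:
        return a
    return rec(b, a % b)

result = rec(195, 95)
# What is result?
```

rec(195, 95) -> rec(95, 5) -> rec(5, 0) -> 5

Answer: 5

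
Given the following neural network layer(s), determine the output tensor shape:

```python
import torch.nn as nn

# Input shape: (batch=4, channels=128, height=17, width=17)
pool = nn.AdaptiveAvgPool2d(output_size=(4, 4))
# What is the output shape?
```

Input: (4, 128, 17, 17) -> Output: (4, 128, 4, 4)

Answer: (4, 128, 4, 4)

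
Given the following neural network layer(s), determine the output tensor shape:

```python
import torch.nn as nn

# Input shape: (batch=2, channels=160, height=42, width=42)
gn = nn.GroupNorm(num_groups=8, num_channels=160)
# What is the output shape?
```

Input: (2, 160, 42, 42) -> Output: (2, 160, 42, 42)

Answer: (2, 160, 42, 42)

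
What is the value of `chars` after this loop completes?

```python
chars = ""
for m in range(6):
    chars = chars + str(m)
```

Concatenate digits 0 to 5
`chars` takes the values: "" → "0" → "01" → "012" → "0123" → "01234" → "012345"

Answer: "012345"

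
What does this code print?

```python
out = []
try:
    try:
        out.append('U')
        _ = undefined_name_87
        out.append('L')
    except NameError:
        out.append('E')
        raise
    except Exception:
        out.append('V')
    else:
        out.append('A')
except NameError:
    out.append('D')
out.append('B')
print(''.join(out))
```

Execution trace: 'U' (inner try body) → 'E' (inner except NameError) → 'D' (outer except NameError) → 'B' (after the try/except). Output: UEDB

Answer: UEDB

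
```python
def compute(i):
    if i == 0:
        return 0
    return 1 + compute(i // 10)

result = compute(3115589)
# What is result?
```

Count of digits of 3115589: 7

Answer: 7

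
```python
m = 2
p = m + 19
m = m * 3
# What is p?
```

Trace:
`m = 2` → m = 2
`p = m + 19` → p = 21
`m = m * 3` → m = 6
So p = 21

Answer: 21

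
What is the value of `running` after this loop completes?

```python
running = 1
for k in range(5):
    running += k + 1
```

Start at 1, add 1 to 5 = 16
`running` takes the values: 1 → 2 → 4 → 7 → 11 → 16

Answer: 16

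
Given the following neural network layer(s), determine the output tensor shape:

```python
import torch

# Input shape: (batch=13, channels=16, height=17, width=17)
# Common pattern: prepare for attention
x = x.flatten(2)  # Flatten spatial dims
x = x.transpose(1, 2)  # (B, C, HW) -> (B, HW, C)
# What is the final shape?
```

Input: (13, 16, 17, 17) -> after flatten(2): (13, 16, 289) -> Output: (13, 289, 16)

Answer: (13, 289, 16)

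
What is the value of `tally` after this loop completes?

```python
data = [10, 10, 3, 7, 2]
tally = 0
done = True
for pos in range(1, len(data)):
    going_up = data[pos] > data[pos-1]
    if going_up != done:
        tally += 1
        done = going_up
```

Count direction changes in [10, 10, 3, 7, 2]
`tally` takes the values: 0 → 1 → 2 → 3

Answer: 3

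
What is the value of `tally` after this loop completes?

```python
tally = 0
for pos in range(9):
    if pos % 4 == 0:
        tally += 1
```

Count numbers divisible by 4 in range(9)
`tally` takes the values: 0 → 1 → 2 → 3

Answer: 3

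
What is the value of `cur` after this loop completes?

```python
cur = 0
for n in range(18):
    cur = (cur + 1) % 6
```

Increment mod 6, 18 times = 0
`cur` takes the values: 0 → 1 → 2 → 3 → 4 → 5 → 0 → 1 → 2 → 3 → 4 → 5 → 0 → 1 → 2 → 3 → 4 → 5 → 0

Answer: 0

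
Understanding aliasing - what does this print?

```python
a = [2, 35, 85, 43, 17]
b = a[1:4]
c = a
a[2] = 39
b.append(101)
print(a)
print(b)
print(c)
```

Key concept: slice vs alias.
Step by step:
`a = [2, 35, 85, 43, 17]` → a = [2, 35, 85, 43, 17]
`b = a[1:4]` → b = [35, 85, 43]
`c = a` → c = [2, 35, 85, 43, 17] (same object as a)
`a[2] = 39` → a = [2, 35, 39, 43, 17] (same object as c); c = [2, 35, 39, 43, 17] (same object as a)
`b.append(101)` → b = [35, 85, 43, 101]
`print(a)` → prints [2, 35, 39, 43, 17]
`print(b)` → prints [35, 85, 43, 101]
`print(c)` → prints [2, 35, 39, 43, 17]

Answer:
[2, 35, 39, 43, 17]
[35, 85, 43, 101]
[2, 35, 39, 43, 17]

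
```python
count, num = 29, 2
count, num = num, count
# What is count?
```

Trace:
`count, num = 29, 2` → count = 29; num = 2
`count, num = num, count` → count = 2; num = 29
So count = 2

Answer: 2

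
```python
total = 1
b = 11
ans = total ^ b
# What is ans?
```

Trace:
`total = 1` → total = 1
`b = 11` → b = 11
`ans = total ^ b` → ans = 10
So ans = 10

Answer: 10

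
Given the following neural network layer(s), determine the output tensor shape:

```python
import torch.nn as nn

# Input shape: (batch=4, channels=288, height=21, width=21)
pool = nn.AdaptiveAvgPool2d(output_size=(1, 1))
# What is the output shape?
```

Input: (4, 288, 21, 21) -> Output: (4, 288, 1, 1)

Answer: (4, 288, 1, 1)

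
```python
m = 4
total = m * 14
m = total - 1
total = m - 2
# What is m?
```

Trace:
`m = 4` → m = 4
`total = m * 14` → total = 56
`m = total - 1` → m = 55
`total = m - 2` → total = 53
So m = 55

Answer: 55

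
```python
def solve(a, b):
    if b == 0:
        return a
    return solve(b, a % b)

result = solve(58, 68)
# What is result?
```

solve(58, 68) -> solve(68, 58) -> solve(58, 10) -> solve(10, 8) -> solve(8, 2) -> solve(2, 0) -> 2

Answer: 2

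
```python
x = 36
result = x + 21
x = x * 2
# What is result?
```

Trace:
`x = 36` → x = 36
`result = x + 21` → result = 57
`x = x * 2` → x = 72
So result = 57

Answer: 57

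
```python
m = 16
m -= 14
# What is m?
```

Trace:
`m = 16` → m = 16
`m -= 14` → m = 2
So m = 2

Answer: 2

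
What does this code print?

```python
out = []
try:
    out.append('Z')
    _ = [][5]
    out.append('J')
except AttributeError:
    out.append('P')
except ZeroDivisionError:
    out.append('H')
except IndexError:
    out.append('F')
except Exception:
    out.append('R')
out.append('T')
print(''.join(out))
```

Execution trace: 'Z' (try body) → 'F' (except IndexError) → 'T' (after the try/except). Output: ZFT

Answer: ZFT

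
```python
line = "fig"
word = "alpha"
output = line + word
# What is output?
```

Trace:
`line = "fig"` → line = 'fig'
`word = "alpha"` → word = 'alpha'
`output = line + word` → output = 'figalpha'
So output = 'figalpha'

Answer: 'figalpha'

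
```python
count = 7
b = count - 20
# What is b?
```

Trace:
`count = 7` → count = 7
`b = count - 20` → b = -13
So b = -13

Answer: -13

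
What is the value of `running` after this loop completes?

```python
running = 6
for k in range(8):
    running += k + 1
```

Start at 6, add 1 to 8 = 42
`running` takes the values: 6 → 7 → 9 → 12 → 16 → 21 → 27 → 34 → 42

Answer: 42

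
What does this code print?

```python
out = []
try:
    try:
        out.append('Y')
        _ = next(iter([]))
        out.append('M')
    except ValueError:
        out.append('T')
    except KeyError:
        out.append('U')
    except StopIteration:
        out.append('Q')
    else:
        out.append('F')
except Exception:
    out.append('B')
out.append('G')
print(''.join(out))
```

Execution trace: 'Y' (inner try body) → 'Q' (inner except StopIteration) → 'G' (after the try/except). Output: YQG

Answer: YQG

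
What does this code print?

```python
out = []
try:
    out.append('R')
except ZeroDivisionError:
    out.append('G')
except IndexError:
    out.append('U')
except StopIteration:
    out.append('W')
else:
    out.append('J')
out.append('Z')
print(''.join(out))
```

Execution trace: 'R' (try body, no exception) → 'J' (else) → 'Z' (after the try/except). Output: RJZ

Answer: RJZ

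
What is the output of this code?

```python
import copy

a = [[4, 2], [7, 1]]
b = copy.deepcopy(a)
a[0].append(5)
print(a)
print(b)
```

Key concept: deep copy is fully independent.
Step by step:
`a = [[4, 2], [7, 1]]` → a = [[4, 2], [7, 1]]
`b = copy.deepcopy(a)` → b = [[4, 2], [7, 1]]
`a[0].append(5)` → a = [[4, 2, 5], [7, 1]]
`print(a)` → prints [[4, 2, 5], [7, 1]]
`print(b)` → prints [[4, 2], [7, 1]]

Answer:
[[4, 2, 5], [7, 1]]
[[4, 2], [7, 1]]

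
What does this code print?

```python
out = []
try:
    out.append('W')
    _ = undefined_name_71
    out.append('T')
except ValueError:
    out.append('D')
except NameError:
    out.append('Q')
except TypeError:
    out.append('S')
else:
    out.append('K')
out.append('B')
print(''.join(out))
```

Execution trace: 'W' (try body) → 'Q' (except NameError) → 'B' (after the try/except). Output: WQB

Answer: WQB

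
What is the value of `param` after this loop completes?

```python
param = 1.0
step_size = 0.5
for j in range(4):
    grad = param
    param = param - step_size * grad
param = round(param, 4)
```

Gradient descent: w = 1.0 * (1 - 0.5)^4
`param` takes the values: 1.0 → 0.5 → 0.25 → 0.125 → 0.0625

Answer: 0.0625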